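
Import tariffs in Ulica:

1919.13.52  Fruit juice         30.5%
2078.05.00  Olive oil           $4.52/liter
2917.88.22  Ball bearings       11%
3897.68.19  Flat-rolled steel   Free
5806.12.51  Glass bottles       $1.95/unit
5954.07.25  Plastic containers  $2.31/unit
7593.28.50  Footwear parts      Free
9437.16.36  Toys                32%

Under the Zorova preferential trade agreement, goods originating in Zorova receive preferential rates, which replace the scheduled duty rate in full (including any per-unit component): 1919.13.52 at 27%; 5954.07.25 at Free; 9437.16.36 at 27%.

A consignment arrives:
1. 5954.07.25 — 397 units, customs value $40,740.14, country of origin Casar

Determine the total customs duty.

$917.07

Line 1 (5954.07.25, Casar, 397 units, $40,740.14):
Base rate for 5954.07.25 is $2.31/unit.
5954.07.25 has an FTA preferential rate, but origin Casar is not Zorova; base rate stands.
Duty = 397 × $2.31 = $917.07.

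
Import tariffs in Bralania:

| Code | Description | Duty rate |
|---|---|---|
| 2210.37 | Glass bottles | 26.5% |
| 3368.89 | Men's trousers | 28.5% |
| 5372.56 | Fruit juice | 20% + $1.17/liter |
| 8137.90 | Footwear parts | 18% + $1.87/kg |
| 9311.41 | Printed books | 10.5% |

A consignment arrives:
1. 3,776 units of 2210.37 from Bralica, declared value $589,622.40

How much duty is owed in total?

Line 1 (2210.37, Bralica, 3,776 units, $589,622.40):
Base rate for 2210.37 is 26.5%.
Duty = $589,622.40 × 26.5% = $156,249.94.

$156,249.94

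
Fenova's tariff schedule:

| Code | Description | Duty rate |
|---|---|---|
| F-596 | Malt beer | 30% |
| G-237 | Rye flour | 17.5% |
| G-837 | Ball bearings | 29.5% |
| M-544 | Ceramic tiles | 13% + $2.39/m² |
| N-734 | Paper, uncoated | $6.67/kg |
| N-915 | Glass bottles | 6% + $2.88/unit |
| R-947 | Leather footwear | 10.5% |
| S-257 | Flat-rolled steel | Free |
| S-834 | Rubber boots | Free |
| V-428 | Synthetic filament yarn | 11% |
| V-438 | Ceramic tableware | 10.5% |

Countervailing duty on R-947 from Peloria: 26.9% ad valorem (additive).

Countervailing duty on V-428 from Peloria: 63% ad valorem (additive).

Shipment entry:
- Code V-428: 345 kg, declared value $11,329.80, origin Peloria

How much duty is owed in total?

Line 1 (V-428, Peloria, 345 kg, $11,329.80):
Base rate for V-428 is 11%.
Additional duty on V-428 from Peloria: +63%. Applied ad valorem rate: 11% + 63% = 74%.
Duty = $11,329.80 × 74% = $8,384.05.

$8,384.05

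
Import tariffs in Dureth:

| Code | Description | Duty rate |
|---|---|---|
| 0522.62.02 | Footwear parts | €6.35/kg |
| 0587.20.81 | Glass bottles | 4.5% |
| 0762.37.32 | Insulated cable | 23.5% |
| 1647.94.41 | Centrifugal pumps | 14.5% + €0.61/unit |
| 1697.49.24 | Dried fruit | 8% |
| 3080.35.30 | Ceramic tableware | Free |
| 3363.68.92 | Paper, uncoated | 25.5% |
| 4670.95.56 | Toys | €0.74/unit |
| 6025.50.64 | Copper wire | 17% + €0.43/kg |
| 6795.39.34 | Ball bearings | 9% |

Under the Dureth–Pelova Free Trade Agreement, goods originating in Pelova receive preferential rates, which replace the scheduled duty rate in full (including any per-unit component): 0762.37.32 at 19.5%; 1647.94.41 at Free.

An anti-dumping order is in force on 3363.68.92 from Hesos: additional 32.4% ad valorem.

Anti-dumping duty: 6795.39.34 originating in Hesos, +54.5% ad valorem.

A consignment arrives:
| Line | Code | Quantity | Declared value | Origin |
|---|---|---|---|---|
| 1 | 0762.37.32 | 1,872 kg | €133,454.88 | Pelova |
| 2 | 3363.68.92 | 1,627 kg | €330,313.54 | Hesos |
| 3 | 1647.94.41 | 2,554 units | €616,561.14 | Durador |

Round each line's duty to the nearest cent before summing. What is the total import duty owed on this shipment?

Line 1 (0762.37.32, Pelova, 1,872 kg, €133,454.88):
Base rate for 0762.37.32 is 23.5%.
Origin Pelova qualifies under the Dureth–Pelova agreement and 0762.37.32 is covered: preferential rate 19.5% applies instead.
Duty = €133,454.88 × 19.5% = €26,023.70.
Line 2 (3363.68.92, Hesos, 1,627 kg, €330,313.54):
Base rate for 3363.68.92 is 25.5%.
Additional duty on 3363.68.92 from Hesos: +32.4%. Applied ad valorem rate: 25.5% + 32.4% = 57.9%.
Duty = €330,313.54 × 57.9% = €191,251.54.
Line 3 (1647.94.41, Durador, 2,554 units, €616,561.14):
Base rate for 1647.94.41 is 14.5% + €0.61/unit.
1647.94.41 has an FTA preferential rate, but origin Durador is not Pelova; base rate stands.
Duty = €616,561.14 × 14.5% + 2,554 × €0.61 = €90,959.31.
Total = €26,023.70 + €191,251.54 + €90,959.31 = €308,234.55.

€308,234.55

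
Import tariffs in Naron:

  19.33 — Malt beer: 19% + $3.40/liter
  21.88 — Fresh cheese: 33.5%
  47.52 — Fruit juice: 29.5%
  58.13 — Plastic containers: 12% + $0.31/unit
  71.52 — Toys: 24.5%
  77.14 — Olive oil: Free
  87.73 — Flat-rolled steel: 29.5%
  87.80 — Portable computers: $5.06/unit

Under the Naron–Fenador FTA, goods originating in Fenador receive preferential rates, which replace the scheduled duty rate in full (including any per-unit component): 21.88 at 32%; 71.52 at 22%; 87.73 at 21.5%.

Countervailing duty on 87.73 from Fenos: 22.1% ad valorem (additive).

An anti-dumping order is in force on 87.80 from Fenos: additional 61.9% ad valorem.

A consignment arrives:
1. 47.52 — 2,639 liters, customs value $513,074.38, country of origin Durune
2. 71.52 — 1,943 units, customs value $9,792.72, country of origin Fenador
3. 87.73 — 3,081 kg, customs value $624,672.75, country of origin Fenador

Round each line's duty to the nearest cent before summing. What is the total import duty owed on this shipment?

$287,815.98

Line 1 (47.52, Durune, 2,639 liters, $513,074.38):
Base rate for 47.52 is 29.5%.
Duty = $513,074.38 × 29.5% = $151,356.94.
Line 2 (71.52, Fenador, 1,943 units, $9,792.72):
Base rate for 71.52 is 24.5%.
Origin Fenador qualifies under the Naron–Fenador agreement and 71.52 is covered: preferential rate 22% applies instead.
Duty = $9,792.72 × 22% = $2,154.40.
Line 3 (87.73, Fenador, 3,081 kg, $624,672.75):
Base rate for 87.73 is 29.5%.
Origin Fenador qualifies under the Naron–Fenador agreement and 87.73 is covered: preferential rate 21.5% applies instead.
The additional-duty order on 87.73 targets Fenos, not Fenador; it does not apply.
Duty = $624,672.75 × 21.5% = $134,304.64.
Total = $151,356.94 + $2,154.40 + $134,304.64 = $287,815.98.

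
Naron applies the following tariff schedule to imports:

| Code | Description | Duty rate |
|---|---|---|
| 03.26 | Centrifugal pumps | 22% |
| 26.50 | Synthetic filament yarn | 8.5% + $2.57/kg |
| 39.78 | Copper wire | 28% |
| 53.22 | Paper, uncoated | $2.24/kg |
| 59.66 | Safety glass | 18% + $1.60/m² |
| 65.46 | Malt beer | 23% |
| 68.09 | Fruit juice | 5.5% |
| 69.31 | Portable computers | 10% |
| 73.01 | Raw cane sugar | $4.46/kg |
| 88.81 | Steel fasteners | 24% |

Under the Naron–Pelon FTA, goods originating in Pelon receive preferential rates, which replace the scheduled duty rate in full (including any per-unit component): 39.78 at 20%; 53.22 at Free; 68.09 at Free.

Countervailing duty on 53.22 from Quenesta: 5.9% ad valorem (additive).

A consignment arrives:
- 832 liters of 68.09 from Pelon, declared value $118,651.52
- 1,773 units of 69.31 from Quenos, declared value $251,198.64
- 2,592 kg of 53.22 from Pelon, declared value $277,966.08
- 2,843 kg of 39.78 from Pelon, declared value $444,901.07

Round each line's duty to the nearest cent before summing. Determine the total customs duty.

Line 1 (68.09, Pelon, 832 liters, $118,651.52):
Base rate for 68.09 is 5.5%.
Origin Pelon qualifies under the Naron–Pelon agreement and 68.09 is covered: preferential rate Free applies instead.
Duty = $118,651.52 × 0% = $0.00.
Line 2 (69.31, Quenos, 1,773 units, $251,198.64):
Base rate for 69.31 is 10%.
Duty = $251,198.64 × 10% = $25,119.86.
Line 3 (53.22, Pelon, 2,592 kg, $277,966.08):
Base rate for 53.22 is $2.24/kg.
Origin Pelon qualifies under the Naron–Pelon agreement and 53.22 is covered: preferential rate Free applies instead.
The additional-duty order on 53.22 targets Quenesta, not Pelon; it does not apply.
Duty = $277,966.08 × 0% = $0.00.
Line 4 (39.78, Pelon, 2,843 kg, $444,901.07):
Base rate for 39.78 is 28%.
Origin Pelon qualifies under the Naron–Pelon agreement and 39.78 is covered: preferential rate 20% applies instead.
Duty = $444,901.07 × 20% = $88,980.21.
Total = $0.00 + $25,119.86 + $0.00 + $88,980.21 = $114,100.07.

$114,100.07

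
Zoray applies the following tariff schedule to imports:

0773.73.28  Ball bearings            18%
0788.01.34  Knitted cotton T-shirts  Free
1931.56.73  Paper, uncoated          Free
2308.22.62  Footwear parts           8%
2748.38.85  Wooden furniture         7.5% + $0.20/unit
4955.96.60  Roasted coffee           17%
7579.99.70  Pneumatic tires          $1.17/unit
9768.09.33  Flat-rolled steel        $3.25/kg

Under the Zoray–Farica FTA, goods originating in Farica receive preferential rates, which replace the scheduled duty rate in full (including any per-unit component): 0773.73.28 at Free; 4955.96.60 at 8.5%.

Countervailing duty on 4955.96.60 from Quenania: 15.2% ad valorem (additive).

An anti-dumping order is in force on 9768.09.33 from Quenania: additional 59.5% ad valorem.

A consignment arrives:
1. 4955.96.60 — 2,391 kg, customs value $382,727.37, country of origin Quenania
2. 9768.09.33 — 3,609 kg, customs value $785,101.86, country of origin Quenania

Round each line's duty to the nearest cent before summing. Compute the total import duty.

$602,103.07

Line 1 (4955.96.60, Quenania, 2,391 kg, $382,727.37):
Base rate for 4955.96.60 is 17%.
4955.96.60 has an FTA preferential rate, but origin Quenania is not Farica; base rate stands.
Additional duty on 4955.96.60 from Quenania: +15.2%. Applied ad valorem rate: 17% + 15.2% = 32.2%.
Duty = $382,727.37 × 32.2% = $123,238.21.
Line 2 (9768.09.33, Quenania, 3,609 kg, $785,101.86):
Base rate for 9768.09.33 is $3.25/kg.
Additional duty on 9768.09.33 from Quenania: +59.5% ad valorem. Applied ad valorem rate = 59.5%.
Duty = $785,101.86 × 59.5% + 3,609 × $3.25 = $478,864.86.
Total = $123,238.21 + $478,864.86 = $602,103.07.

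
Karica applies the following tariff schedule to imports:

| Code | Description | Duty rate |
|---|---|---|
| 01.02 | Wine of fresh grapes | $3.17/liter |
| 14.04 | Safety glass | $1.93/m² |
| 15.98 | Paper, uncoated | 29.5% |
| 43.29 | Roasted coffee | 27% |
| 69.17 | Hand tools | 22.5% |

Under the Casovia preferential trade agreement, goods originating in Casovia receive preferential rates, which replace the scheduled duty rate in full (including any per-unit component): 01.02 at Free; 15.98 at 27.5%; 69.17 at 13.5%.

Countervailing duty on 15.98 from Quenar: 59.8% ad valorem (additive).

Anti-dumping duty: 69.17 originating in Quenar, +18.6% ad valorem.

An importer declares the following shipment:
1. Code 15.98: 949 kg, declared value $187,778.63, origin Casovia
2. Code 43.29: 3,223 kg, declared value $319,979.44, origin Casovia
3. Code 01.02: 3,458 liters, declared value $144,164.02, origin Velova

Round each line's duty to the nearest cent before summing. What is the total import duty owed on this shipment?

$148,995.43

Line 1 (15.98, Casovia, 949 kg, $187,778.63):
Base rate for 15.98 is 29.5%.
Origin Casovia qualifies under the Karica–Casovia agreement and 15.98 is covered: preferential rate 27.5% applies instead.
The additional-duty order on 15.98 targets Quenar, not Casovia; it does not apply.
Duty = $187,778.63 × 27.5% = $51,639.12.
Line 2 (43.29, Casovia, 3,223 kg, $319,979.44):
Base rate for 43.29 is 27%.
Origin Casovia is the FTA partner but 43.29 is not on the preference list; base rate stands.
Duty = $319,979.44 × 27% = $86,394.45.
Line 3 (01.02, Velova, 3,458 liters, $144,164.02):
Base rate for 01.02 is $3.17/liter.
01.02 has an FTA preferential rate, but origin Velova is not Casovia; base rate stands.
Duty = 3,458 × $3.17 = $10,961.86.
Total = $51,639.12 + $86,394.45 + $10,961.86 = $148,995.43.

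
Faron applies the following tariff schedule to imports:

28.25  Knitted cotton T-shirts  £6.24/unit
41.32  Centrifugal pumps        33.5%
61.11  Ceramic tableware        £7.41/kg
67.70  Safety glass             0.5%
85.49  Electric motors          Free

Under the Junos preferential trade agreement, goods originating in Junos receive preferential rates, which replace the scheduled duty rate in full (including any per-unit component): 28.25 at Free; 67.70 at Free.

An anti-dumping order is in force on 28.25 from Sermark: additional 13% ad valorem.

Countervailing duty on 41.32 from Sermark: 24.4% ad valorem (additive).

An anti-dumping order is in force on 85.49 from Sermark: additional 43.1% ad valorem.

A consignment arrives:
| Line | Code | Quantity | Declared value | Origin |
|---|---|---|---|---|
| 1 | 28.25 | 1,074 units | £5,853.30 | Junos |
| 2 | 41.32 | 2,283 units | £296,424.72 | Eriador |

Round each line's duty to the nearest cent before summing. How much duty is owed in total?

Line 1 (28.25, Junos, 1,074 units, £5,853.30):
Base rate for 28.25 is £6.24/unit.
Origin Junos qualifies under the Faron–Junos agreement and 28.25 is covered: preferential rate Free applies instead.
The additional-duty order on 28.25 targets Sermark, not Junos; it does not apply.
Duty = £5,853.30 × 0% = £0.00.
Line 2 (41.32, Eriador, 2,283 units, £296,424.72):
Base rate for 41.32 is 33.5%.
The additional-duty order on 41.32 targets Sermark, not Eriador; it does not apply.
Duty = £296,424.72 × 33.5% = £99,302.28.
Total = £0.00 + £99,302.28 = £99,302.28.

£99,302.28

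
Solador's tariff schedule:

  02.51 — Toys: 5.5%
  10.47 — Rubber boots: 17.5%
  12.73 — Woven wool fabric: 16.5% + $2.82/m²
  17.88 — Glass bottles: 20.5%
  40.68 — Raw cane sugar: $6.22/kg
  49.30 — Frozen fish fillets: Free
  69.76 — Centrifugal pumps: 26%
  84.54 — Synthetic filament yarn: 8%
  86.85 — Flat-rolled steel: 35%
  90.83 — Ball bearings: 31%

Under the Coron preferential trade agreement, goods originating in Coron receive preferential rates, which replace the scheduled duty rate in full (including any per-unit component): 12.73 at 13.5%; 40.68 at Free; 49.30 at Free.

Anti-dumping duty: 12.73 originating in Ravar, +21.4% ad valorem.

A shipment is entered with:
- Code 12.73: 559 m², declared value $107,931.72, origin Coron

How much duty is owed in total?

$14,570.78

Line 1 (12.73, Coron, 559 m², $107,931.72):
Base rate for 12.73 is 16.5% + $2.82/m².
Origin Coron qualifies under the Solador–Coron agreement and 12.73 is covered: preferential rate 13.5% applies instead.
The additional-duty order on 12.73 targets Ravar, not Coron; it does not apply.
Duty = $107,931.72 × 13.5% = $14,570.78.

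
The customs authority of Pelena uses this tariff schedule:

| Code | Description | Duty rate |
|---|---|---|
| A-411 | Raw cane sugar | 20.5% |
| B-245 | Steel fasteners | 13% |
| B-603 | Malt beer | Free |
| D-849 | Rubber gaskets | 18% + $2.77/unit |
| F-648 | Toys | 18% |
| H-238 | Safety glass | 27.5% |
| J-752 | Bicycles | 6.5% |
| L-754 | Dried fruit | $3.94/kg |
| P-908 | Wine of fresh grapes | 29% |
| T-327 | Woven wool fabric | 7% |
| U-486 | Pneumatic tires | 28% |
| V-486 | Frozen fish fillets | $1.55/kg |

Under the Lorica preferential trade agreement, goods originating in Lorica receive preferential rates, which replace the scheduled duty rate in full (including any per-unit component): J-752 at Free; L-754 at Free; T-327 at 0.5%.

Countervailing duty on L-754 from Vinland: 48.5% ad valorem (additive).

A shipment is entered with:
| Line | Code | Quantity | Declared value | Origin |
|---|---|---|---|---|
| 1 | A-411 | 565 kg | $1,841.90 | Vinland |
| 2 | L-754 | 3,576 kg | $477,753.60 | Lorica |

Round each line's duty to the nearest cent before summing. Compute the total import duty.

$377.59

Line 1 (A-411, Vinland, 565 kg, $1,841.90):
Base rate for A-411 is 20.5%.
Duty = $1,841.90 × 20.5% = $377.59.
Line 2 (L-754, Lorica, 3,576 kg, $477,753.60):
Base rate for L-754 is $3.94/kg.
Origin Lorica qualifies under the Pelena–Lorica agreement and L-754 is covered: preferential rate Free applies instead.
The additional-duty order on L-754 targets Vinland, not Lorica; it does not apply.
Duty = $477,753.60 × 0% = $0.00.
Total = $377.59 + $0.00 = $377.59.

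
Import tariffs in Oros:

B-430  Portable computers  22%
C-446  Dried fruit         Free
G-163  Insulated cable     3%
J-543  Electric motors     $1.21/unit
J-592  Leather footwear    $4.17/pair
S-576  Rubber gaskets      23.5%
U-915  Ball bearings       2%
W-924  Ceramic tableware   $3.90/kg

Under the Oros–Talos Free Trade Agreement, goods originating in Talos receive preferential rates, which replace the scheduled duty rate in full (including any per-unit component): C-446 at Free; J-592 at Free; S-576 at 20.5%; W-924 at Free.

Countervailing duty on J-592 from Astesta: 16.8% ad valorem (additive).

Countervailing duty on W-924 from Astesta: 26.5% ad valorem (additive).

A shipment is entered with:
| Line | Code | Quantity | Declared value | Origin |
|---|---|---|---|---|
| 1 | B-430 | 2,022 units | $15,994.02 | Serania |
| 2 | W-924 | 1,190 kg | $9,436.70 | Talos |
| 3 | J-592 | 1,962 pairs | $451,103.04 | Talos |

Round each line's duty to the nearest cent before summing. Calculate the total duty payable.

Line 1 (B-430, Serania, 2,022 units, $15,994.02):
Base rate for B-430 is 22%.
Duty = $15,994.02 × 22% = $3,518.68.
Line 2 (W-924, Talos, 1,190 kg, $9,436.70):
Base rate for W-924 is $3.90/kg.
Origin Talos qualifies under the Oros–Talos agreement and W-924 is covered: preferential rate Free applies instead.
The additional-duty order on W-924 targets Astesta, not Talos; it does not apply.
Duty = $9,436.70 × 0% = $0.00.
Line 3 (J-592, Talos, 1,962 pairs, $451,103.04):
Base rate for J-592 is $4.17/pair.
Origin Talos qualifies under the Oros–Talos agreement and J-592 is covered: preferential rate Free applies instead.
The additional-duty order on J-592 targets Astesta, not Talos; it does not apply.
Duty = $451,103.04 × 0% = $0.00.
Total = $3,518.68 + $0.00 + $0.00 = $3,518.68.

$3,518.68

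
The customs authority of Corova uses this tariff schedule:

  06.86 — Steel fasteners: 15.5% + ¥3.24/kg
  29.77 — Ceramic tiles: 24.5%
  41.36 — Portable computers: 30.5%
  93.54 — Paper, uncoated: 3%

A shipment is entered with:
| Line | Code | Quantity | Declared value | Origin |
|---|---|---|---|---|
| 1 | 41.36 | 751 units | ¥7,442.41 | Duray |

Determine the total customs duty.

Line 1 (41.36, Duray, 751 units, ¥7,442.41):
Base rate for 41.36 is 30.5%.
Duty = ¥7,442.41 × 30.5% = ¥2,269.94.

¥2,269.94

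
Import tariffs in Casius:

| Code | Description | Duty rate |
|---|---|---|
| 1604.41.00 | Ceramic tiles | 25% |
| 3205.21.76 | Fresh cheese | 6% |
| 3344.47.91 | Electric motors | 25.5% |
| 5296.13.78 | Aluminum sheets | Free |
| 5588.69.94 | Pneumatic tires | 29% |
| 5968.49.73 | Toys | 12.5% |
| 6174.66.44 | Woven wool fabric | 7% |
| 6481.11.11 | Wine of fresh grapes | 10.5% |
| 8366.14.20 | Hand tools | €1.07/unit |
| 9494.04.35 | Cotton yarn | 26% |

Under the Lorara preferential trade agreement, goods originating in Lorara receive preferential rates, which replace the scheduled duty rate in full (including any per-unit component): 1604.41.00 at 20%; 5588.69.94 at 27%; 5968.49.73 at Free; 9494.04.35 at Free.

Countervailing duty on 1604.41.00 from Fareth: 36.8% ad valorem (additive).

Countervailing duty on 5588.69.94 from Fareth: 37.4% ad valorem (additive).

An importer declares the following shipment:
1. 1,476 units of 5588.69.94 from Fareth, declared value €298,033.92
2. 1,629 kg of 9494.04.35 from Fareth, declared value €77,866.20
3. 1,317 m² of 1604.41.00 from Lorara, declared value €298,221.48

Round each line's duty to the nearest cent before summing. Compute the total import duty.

€277,784.03

Line 1 (5588.69.94, Fareth, 1,476 units, €298,033.92):
Base rate for 5588.69.94 is 29%.
5588.69.94 has an FTA preferential rate, but origin Fareth is not Lorara; base rate stands.
Additional duty on 5588.69.94 from Fareth: +37.4%. Applied ad valorem rate: 29% + 37.4% = 66.4%.
Duty = €298,033.92 × 66.4% = €197,894.52.
Line 2 (9494.04.35, Fareth, 1,629 kg, €77,866.20):
Base rate for 9494.04.35 is 26%.
9494.04.35 has an FTA preferential rate, but origin Fareth is not Lorara; base rate stands.
Duty = €77,866.20 × 26% = €20,245.21.
Line 3 (1604.41.00, Lorara, 1,317 m², €298,221.48):
Base rate for 1604.41.00 is 25%.
Origin Lorara qualifies under the Casius–Lorara agreement and 1604.41.00 is covered: preferential rate 20% applies instead.
The additional-duty order on 1604.41.00 targets Fareth, not Lorara; it does not apply.
Duty = €298,221.48 × 20% = €59,644.30.
Total = €197,894.52 + €20,245.21 + €59,644.30 = €277,784.03.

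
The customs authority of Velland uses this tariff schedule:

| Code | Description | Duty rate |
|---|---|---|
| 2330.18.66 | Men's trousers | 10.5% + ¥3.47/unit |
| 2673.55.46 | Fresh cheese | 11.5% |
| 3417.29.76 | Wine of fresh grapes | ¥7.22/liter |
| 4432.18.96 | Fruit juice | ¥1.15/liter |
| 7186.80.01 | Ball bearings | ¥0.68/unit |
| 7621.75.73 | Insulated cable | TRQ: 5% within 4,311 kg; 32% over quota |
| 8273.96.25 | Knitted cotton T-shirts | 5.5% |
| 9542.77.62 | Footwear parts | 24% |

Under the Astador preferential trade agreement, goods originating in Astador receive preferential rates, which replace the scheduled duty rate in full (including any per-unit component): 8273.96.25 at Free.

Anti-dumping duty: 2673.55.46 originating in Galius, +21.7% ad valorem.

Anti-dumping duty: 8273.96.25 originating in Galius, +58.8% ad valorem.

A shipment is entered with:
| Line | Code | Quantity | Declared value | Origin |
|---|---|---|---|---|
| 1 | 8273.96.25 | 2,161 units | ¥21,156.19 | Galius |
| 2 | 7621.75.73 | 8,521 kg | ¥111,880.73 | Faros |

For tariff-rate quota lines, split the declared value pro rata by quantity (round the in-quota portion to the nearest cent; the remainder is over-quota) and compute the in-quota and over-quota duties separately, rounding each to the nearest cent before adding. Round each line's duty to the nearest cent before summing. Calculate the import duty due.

Line 1 (8273.96.25, Galius, 2,161 units, ¥21,156.19):
Base rate for 8273.96.25 is 5.5%.
8273.96.25 has an FTA preferential rate, but origin Galius is not Astador; base rate stands.
Additional duty on 8273.96.25 from Galius: +58.8%. Applied ad valorem rate: 5.5% + 58.8% = 64.3%.
Duty = ¥21,156.19 × 64.3% = ¥13,603.43.
Line 2 (7621.75.73, Faros, 8,521 kg, ¥111,880.73):
Code 7621.75.73 is under a tariff-rate quota (threshold 4,311 kg). In-quota: 4,311 kg at 5%; over-quota: 4,210 kg at 32%.
Pro-rata value split: in-quota = ¥111,880.73 × 4,311/8,521 = ¥56,603.43; over-quota = ¥111,880.73 − ¥56,603.43 = ¥55,277.30.
In-quota duty = ¥56,603.43 × 5% = ¥2,830.17. Over-quota duty = ¥55,277.30 × 32% = ¥17,688.74.
Line duty = ¥2,830.17 + ¥17,688.74 = ¥20,518.91.
Total = ¥13,603.43 + ¥20,518.91 = ¥34,122.34.

¥34,122.34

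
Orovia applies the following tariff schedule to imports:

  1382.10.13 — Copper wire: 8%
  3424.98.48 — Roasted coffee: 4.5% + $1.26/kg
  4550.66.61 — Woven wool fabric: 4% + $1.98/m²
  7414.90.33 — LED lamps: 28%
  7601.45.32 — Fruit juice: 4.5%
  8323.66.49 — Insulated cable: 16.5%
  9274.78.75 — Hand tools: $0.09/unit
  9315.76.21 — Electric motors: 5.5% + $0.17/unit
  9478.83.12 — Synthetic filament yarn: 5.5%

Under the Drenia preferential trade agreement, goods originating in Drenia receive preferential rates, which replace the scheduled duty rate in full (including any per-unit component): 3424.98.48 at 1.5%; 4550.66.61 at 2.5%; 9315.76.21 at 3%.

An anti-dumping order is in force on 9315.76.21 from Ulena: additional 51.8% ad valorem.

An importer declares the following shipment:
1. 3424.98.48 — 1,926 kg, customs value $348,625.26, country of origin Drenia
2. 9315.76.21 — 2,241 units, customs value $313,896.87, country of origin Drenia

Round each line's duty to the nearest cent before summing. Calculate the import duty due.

Line 1 (3424.98.48, Drenia, 1,926 kg, $348,625.26):
Base rate for 3424.98.48 is 4.5% + $1.26/kg.
Origin Drenia qualifies under the Orovia–Drenia agreement and 3424.98.48 is covered: preferential rate 1.5% applies instead.
Duty = $348,625.26 × 1.5% = $5,229.38.
Line 2 (9315.76.21, Drenia, 2,241 units, $313,896.87):
Base rate for 9315.76.21 is 5.5% + $0.17/unit.
Origin Drenia qualifies under the Orovia–Drenia agreement and 9315.76.21 is covered: preferential rate 3% applies instead.
The additional-duty order on 9315.76.21 targets Ulena, not Drenia; it does not apply.
Duty = $313,896.87 × 3% = $9,416.91.
Total = $5,229.38 + $9,416.91 = $14,646.29.

$14,646.29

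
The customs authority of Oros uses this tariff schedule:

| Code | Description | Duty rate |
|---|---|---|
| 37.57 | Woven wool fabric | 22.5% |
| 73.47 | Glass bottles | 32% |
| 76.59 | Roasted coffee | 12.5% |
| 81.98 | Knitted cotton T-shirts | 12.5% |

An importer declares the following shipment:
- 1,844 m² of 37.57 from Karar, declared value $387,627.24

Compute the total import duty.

$87,216.13

Line 1 (37.57, Karar, 1,844 m², $387,627.24):
Base rate for 37.57 is 22.5%.
Duty = $387,627.24 × 22.5% = $87,216.13.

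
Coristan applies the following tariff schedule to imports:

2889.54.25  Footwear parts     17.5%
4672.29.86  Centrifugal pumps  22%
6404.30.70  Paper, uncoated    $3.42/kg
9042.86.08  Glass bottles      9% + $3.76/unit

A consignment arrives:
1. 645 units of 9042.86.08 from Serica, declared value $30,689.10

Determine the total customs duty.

Line 1 (9042.86.08, Serica, 645 units, $30,689.10):
Base rate for 9042.86.08 is 9% + $3.76/unit.
Duty = $30,689.10 × 9% + 645 × $3.76 = $5,187.22.

$5,187.22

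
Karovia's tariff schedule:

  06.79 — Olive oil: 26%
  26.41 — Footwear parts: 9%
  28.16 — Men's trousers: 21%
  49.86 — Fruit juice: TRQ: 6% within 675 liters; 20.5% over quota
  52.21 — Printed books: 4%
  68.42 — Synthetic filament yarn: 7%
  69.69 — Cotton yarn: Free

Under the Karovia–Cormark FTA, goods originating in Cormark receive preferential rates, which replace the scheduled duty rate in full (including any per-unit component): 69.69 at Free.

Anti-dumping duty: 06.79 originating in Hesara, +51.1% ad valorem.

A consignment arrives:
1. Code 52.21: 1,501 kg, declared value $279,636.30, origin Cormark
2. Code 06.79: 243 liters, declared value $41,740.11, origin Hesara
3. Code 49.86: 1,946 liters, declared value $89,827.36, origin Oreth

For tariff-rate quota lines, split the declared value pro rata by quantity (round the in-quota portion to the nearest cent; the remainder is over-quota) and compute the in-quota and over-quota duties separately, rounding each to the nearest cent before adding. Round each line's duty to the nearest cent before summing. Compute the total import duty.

$57,263.77

Line 1 (52.21, Cormark, 1,501 kg, $279,636.30):
Base rate for 52.21 is 4%.
Origin Cormark is the FTA partner but 52.21 is not on the preference list; base rate stands.
Duty = $279,636.30 × 4% = $11,185.45.
Line 2 (06.79, Hesara, 243 liters, $41,740.11):
Base rate for 06.79 is 26%.
Additional duty on 06.79 from Hesara: +51.1%. Applied ad valorem rate: 26% + 51.1% = 77.1%.
Duty = $41,740.11 × 77.1% = $32,181.62.
Line 3 (49.86, Oreth, 1,946 liters, $89,827.36):
Code 49.86 is under a tariff-rate quota (threshold 675 liters). In-quota: 675 liters at 6%; over-quota: 1,271 liters at 20.5%.
Pro-rata value split: in-quota = $89,827.36 × 675/1,946 = $31,158.00; over-quota = $89,827.36 − $31,158.00 = $58,669.36.
In-quota duty = $31,158.00 × 6% = $1,869.48. Over-quota duty = $58,669.36 × 20.5% = $12,027.22.
Line duty = $1,869.48 + $12,027.22 = $13,896.70.
Total = $11,185.45 + $32,181.62 + $13,896.70 = $57,263.77.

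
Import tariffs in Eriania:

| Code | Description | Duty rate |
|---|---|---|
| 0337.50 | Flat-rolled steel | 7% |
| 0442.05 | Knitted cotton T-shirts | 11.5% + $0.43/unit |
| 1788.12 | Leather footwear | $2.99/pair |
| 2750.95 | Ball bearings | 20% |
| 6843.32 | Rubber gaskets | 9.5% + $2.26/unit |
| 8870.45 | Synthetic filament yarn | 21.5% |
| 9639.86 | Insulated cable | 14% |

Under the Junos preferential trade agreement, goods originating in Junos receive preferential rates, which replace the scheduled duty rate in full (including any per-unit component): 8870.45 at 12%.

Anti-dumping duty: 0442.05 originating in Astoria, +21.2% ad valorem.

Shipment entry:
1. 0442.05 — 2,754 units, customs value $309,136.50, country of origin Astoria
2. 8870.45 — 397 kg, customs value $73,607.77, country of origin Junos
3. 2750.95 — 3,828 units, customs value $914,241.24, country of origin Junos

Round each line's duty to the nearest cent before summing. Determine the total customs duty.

$293,953.04

Line 1 (0442.05, Astoria, 2,754 units, $309,136.50):
Base rate for 0442.05 is 11.5% + $0.43/unit.
Additional duty on 0442.05 from Astoria: +21.2%. Applied ad valorem rate: 11.5% + 21.2% = 32.7%.
Duty = $309,136.50 × 32.7% + 2,754 × $0.43 = $102,271.86.
Line 2 (8870.45, Junos, 397 kg, $73,607.77):
Base rate for 8870.45 is 21.5%.
Origin Junos qualifies under the Eriania–Junos agreement and 8870.45 is covered: preferential rate 12% applies instead.
Duty = $73,607.77 × 12% = $8,832.93.
Line 3 (2750.95, Junos, 3,828 units, $914,241.24):
Base rate for 2750.95 is 20%.
Origin Junos is the FTA partner but 2750.95 is not on the preference list; base rate stands.
Duty = $914,241.24 × 20% = $182,848.25.
Total = $102,271.86 + $8,832.93 + $182,848.25 = $293,953.04.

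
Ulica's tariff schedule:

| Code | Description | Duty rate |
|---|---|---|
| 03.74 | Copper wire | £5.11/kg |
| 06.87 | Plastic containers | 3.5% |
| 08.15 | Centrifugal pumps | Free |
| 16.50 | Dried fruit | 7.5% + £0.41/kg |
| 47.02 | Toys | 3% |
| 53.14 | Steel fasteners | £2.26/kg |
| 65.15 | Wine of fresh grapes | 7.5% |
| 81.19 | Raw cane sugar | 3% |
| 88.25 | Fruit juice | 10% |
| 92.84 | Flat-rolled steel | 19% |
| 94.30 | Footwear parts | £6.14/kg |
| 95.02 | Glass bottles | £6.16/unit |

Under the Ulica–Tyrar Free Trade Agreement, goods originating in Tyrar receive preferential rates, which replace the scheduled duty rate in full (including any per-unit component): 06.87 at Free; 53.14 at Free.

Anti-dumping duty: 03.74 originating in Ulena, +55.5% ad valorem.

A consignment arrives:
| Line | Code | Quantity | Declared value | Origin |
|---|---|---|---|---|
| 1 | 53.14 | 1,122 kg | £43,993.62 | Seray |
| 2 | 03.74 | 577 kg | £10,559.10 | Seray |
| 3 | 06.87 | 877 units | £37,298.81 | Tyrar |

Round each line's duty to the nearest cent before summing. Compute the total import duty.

Line 1 (53.14, Seray, 1,122 kg, £43,993.62):
Base rate for 53.14 is £2.26/kg.
53.14 has an FTA preferential rate, but origin Seray is not Tyrar; base rate stands.
Duty = 1,122 × £2.26 = £2,535.72.
Line 2 (03.74, Seray, 577 kg, £10,559.10):
Base rate for 03.74 is £5.11/kg.
The additional-duty order on 03.74 targets Ulena, not Seray; it does not apply.
Duty = 577 × £5.11 = £2,948.47.
Line 3 (06.87, Tyrar, 877 units, £37,298.81):
Base rate for 06.87 is 3.5%.
Origin Tyrar qualifies under the Ulica–Tyrar agreement and 06.87 is covered: preferential rate Free applies instead.
Duty = £37,298.81 × 0% = £0.00.
Total = £2,535.72 + £2,948.47 + £0.00 = £5,484.19.

£5,484.19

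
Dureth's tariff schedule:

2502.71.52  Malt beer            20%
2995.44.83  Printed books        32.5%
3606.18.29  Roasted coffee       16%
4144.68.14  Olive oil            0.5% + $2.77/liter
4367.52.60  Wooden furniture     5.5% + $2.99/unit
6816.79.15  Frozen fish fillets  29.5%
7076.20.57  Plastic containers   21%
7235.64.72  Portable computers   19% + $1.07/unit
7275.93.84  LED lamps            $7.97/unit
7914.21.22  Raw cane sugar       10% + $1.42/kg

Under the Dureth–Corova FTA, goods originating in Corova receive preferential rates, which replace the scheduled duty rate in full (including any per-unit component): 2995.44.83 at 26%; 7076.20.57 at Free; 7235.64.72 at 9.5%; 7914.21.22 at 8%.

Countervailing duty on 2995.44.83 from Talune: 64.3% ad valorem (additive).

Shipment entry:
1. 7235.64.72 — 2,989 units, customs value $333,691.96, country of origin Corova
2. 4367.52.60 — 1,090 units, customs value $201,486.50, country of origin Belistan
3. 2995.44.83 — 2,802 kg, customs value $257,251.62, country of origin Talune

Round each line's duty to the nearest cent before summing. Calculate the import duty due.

$295,061.17

Line 1 (7235.64.72, Corova, 2,989 units, $333,691.96):
Base rate for 7235.64.72 is 19% + $1.07/unit.
Origin Corova qualifies under the Dureth–Corova agreement and 7235.64.72 is covered: preferential rate 9.5% applies instead.
Duty = $333,691.96 × 9.5% = $31,700.74.
Line 2 (4367.52.60, Belistan, 1,090 units, $201,486.50):
Base rate for 4367.52.60 is 5.5% + $2.99/unit.
Duty = $201,486.50 × 5.5% + 1,090 × $2.99 = $14,340.86.
Line 3 (2995.44.83, Talune, 2,802 kg, $257,251.62):
Base rate for 2995.44.83 is 32.5%.
2995.44.83 has an FTA preferential rate, but origin Talune is not Corova; base rate stands.
Additional duty on 2995.44.83 from Talune: +64.3%. Applied ad valorem rate: 32.5% + 64.3% = 96.8%.
Duty = $257,251.62 × 96.8% = $249,019.57.
Total = $31,700.74 + $14,340.86 + $249,019.57 = $295,061.17.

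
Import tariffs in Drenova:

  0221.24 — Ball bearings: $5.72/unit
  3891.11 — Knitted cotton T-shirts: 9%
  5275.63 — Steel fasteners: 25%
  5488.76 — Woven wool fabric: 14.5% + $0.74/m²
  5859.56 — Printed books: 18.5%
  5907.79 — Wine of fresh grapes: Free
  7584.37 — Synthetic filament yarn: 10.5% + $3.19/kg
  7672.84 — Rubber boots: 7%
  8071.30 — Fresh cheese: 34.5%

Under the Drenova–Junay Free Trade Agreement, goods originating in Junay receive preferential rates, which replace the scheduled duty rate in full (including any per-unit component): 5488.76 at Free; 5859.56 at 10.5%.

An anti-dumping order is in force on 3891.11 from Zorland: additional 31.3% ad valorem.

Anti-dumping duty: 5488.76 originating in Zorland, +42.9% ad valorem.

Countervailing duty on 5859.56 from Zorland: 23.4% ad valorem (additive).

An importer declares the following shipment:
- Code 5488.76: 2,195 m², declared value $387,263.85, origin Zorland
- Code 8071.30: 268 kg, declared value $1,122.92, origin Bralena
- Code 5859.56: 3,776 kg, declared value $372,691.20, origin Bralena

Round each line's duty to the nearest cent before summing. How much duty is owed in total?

Line 1 (5488.76, Zorland, 2,195 m², $387,263.85):
Base rate for 5488.76 is 14.5% + $0.74/m².
5488.76 has an FTA preferential rate, but origin Zorland is not Junay; base rate stands.
Additional duty on 5488.76 from Zorland: +42.9%. Applied ad valorem rate: 14.5% + 42.9% = 57.4%.
Duty = $387,263.85 × 57.4% + 2,195 × $0.74 = $223,913.75.
Line 2 (8071.30, Bralena, 268 kg, $1,122.92):
Base rate for 8071.30 is 34.5%.
Duty = $1,122.92 × 34.5% = $387.41.
Line 3 (5859.56, Bralena, 3,776 kg, $372,691.20):
Base rate for 5859.56 is 18.5%.
5859.56 has an FTA preferential rate, but origin Bralena is not Junay; base rate stands.
The additional-duty order on 5859.56 targets Zorland, not Bralena; it does not apply.
Duty = $372,691.20 × 18.5% = $68,947.87.
Total = $223,913.75 + $387.41 + $68,947.87 = $293,249.03.

$293,249.03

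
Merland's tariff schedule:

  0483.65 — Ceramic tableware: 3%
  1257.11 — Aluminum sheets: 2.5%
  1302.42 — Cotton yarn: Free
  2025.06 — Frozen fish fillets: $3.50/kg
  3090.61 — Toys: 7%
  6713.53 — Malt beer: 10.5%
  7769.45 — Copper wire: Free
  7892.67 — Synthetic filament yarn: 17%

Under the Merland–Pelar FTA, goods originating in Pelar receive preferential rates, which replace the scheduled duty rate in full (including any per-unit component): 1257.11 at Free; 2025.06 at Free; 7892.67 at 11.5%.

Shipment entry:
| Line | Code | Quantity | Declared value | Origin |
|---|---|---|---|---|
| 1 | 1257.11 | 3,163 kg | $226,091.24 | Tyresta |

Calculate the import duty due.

$5,652.28

Line 1 (1257.11, Tyresta, 3,163 kg, $226,091.24):
Base rate for 1257.11 is 2.5%.
1257.11 has an FTA preferential rate, but origin Tyresta is not Pelar; base rate stands.
Duty = $226,091.24 × 2.5% = $5,652.28.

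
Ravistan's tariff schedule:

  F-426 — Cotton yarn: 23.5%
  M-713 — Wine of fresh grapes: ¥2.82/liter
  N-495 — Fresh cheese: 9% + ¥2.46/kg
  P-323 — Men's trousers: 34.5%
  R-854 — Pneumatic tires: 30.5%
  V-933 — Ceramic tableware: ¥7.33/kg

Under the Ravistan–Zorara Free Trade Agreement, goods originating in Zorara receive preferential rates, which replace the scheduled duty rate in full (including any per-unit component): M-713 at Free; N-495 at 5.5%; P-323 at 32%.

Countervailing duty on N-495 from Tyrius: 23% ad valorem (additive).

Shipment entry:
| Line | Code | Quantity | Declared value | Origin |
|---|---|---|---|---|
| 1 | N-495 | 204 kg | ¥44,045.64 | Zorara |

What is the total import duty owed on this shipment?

¥2,422.51

Line 1 (N-495, Zorara, 204 kg, ¥44,045.64):
Base rate for N-495 is 9% + ¥2.46/kg.
Origin Zorara qualifies under the Ravistan–Zorara agreement and N-495 is covered: preferential rate 5.5% applies instead.
The additional-duty order on N-495 targets Tyrius, not Zorara; it does not apply.
Duty = ¥44,045.64 × 5.5% = ¥2,422.51.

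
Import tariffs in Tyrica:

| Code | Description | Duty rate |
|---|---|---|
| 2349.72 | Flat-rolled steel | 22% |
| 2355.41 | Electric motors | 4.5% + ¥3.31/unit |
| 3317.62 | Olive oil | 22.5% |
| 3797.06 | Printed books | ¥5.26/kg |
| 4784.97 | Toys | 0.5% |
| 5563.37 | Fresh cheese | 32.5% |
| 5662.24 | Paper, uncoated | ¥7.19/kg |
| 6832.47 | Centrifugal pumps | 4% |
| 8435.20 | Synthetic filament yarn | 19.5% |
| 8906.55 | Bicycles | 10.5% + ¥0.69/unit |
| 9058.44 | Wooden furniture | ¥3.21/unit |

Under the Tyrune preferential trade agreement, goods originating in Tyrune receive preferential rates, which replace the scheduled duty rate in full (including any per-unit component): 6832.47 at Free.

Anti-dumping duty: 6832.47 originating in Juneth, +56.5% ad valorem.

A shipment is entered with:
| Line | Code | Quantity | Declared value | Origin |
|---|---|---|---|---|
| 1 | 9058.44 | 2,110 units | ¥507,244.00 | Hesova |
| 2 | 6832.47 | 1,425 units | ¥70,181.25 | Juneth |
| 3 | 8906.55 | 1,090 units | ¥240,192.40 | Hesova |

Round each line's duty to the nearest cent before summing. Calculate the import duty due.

Line 1 (9058.44, Hesova, 2,110 units, ¥507,244.00):
Base rate for 9058.44 is ¥3.21/unit.
Duty = 2,110 × ¥3.21 = ¥6,773.10.
Line 2 (6832.47, Juneth, 1,425 units, ¥70,181.25):
Base rate for 6832.47 is 4%.
6832.47 has an FTA preferential rate, but origin Juneth is not Tyrune; base rate stands.
Additional duty on 6832.47 from Juneth: +56.5%. Applied ad valorem rate: 4% + 56.5% = 60.5%.
Duty = ¥70,181.25 × 60.5% = ¥42,459.66.
Line 3 (8906.55, Hesova, 1,090 units, ¥240,192.40):
Base rate for 8906.55 is 10.5% + ¥0.69/unit.
Duty = ¥240,192.40 × 10.5% + 1,090 × ¥0.69 = ¥25,972.30.
Total = ¥6,773.10 + ¥42,459.66 + ¥25,972.30 = ¥75,205.06.

¥75,205.06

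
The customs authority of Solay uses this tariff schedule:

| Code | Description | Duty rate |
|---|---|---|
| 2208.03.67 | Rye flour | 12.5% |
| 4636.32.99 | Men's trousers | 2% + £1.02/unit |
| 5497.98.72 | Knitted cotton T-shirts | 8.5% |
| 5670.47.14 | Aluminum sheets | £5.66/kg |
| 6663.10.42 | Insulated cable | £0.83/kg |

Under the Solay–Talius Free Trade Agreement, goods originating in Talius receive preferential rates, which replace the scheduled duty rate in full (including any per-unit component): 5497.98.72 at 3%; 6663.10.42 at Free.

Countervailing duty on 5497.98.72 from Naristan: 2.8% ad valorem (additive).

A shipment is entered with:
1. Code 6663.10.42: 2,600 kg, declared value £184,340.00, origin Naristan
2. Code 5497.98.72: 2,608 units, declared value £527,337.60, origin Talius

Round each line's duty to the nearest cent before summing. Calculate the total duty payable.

£17,978.13

Line 1 (6663.10.42, Naristan, 2,600 kg, £184,340.00):
Base rate for 6663.10.42 is £0.83/kg.
6663.10.42 has an FTA preferential rate, but origin Naristan is not Talius; base rate stands.
Duty = 2,600 × £0.83 = £2,158.00.
Line 2 (5497.98.72, Talius, 2,608 units, £527,337.60):
Base rate for 5497.98.72 is 8.5%.
Origin Talius qualifies under the Solay–Talius agreement and 5497.98.72 is covered: preferential rate 3% applies instead.
The additional-duty order on 5497.98.72 targets Naristan, not Talius; it does not apply.
Duty = £527,337.60 × 3% = £15,820.13.
Total = £2,158.00 + £15,820.13 = £17,978.13.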